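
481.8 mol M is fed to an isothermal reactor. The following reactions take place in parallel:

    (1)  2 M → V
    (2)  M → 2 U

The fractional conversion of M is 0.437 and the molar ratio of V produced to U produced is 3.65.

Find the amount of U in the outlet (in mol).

27 mol

Conversion of M: M consumed = 0.437 × 481.8 = 210.5 mol = 2ξ₁ + 1ξ₂.
Selectivity: 1ξ₁ / (2ξ₂) = 3.65 → ξ₁ = 7.3 ξ₂.
Substitute: (2·7.3 + 1) ξ₂ = 210.5 → ξ₂ = 13.5 mol, ξ₁ = 98.53 mol.
Outlet amounts (n = n₀ + Σ ν·ξ):
  M: 481.8 − 2(98.53) − 1(13.5) = 271.3
  V: 0 + 1(98.53) = 98.53
  U: 0 + 2(13.5) = 26.99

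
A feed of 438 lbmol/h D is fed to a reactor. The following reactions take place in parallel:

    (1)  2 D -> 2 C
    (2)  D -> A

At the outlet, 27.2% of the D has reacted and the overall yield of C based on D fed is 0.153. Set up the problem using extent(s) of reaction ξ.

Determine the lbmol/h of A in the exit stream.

52.1 lbmol/h

Yield of C: 2ξ₁ / 438 = 0.153 → ξ₁ = 33.51 lbmol/h.
Conversion of D: 2ξ₁ + 1ξ₂ = 0.272 × 438 = 119.1 → ξ₂ = 52.12 lbmol/h.
Outlet amounts (n = n₀ + Σ ν·ξ):
  D: 438 − 2(33.51) − 1(52.12) = 318.9
  C: 0 + 2(33.51) = 67.01
  A: 0 + 1(52.12) = 52.12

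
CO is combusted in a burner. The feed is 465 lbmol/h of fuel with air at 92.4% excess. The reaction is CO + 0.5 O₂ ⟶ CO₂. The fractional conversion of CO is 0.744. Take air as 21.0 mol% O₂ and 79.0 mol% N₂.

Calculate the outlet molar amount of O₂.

274 lbmol/h

Stoichiometric O₂ = 0.5 × 465 = 232.5 lbmol/h; O₂ fed = 232.5 × 1.924 = 447.3 lbmol/h.
N₂ fed = 447.3 × 79/21 = 1683 lbmol/h.
Fuel reacted = 0.744 × 465 → ξ = 346 lbmol/h.
Outlet (n = n₀ + ν ξ):
  CO: 465 − 1(346) = 119
  O₂: 447.3 − 0.5(346) = 274.4
  N₂: 1683 (inert)
  CO₂: 0 + 1(346) = 346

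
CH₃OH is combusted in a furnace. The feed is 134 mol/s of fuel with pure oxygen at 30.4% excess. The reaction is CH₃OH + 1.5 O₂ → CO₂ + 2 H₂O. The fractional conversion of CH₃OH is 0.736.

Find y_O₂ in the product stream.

0.256

Stoichiometric O₂ = 1.5 × 134 = 201 mol/s; O₂ fed = 201 × 1.304 = 262.1 mol/s.
Fuel reacted = 0.736 × 134 → ξ = 98.62 mol/s.
Outlet (n = n₀ + ν ξ):
  CH₃OH: 134 − 1(98.62) = 35.38
  O₂: 262.1 − 1.5(98.62) = 114.2
  CO₂: 0 + 1(98.62) = 98.62
  H₂O: 0 + 2(98.62) = 197.2
Total out = 445.4 mol/s; y_O₂ = 114.2 / 445.4 = 0.2563.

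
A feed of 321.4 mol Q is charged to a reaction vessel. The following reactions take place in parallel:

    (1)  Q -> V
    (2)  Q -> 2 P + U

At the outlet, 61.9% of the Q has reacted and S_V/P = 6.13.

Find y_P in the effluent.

0.0854

Conversion of Q: Q consumed = 0.619 × 321.4 = 198.9 mol = 1ξ₁ + 1ξ₂.
Selectivity: 1ξ₁ / (2ξ₂) = 6.13 → ξ₁ = 12.26 ξ₂.
Substitute: (1·12.26 + 1) ξ₂ = 198.9 → ξ₂ = 15 mol, ξ₁ = 183.9 mol.
Outlet amounts (n = n₀ + Σ ν·ξ):
  Q: 321.4 − 1(183.9) − 1(15) = 122.5
  V: 0 + 1(183.9) = 183.9
  P: 0 + 2(15) = 30.01
  U: 0 + 1(15) = 15
Total out = 351.4 mol; y_P = 30.01 / 351.4 = 0.08539.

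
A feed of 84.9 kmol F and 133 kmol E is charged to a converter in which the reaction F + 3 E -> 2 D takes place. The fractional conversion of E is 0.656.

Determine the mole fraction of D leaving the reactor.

E reacted = 0.656 × 133 = 87.25 kmol; ν_E = −3, so ξ = 87.25/3 = 29.08 kmol.
Outlet amounts (n = n₀ + ν ξ):
  F: 84.9 − 1(29.08) = 55.82
  E: 133 − 3(29.08) = 45.75
  D: 0 + 2(29.08) = 58.17
Total out = 159.7 kmol; y_D = 58.17 / 159.7 = 0.3641.

0.364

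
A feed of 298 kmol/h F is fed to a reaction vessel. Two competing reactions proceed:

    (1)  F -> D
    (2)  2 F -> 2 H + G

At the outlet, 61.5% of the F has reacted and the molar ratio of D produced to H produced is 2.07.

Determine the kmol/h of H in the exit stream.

Conversion of F: F consumed = 0.615 × 298 = 183.3 kmol/h = 1ξ₁ + 2ξ₂.
Selectivity: 1ξ₁ / (2ξ₂) = 2.07 → ξ₁ = 4.14 ξ₂.
Substitute: (1·4.14 + 2) ξ₂ = 183.3 → ξ₂ = 29.85 kmol/h, ξ₁ = 123.6 kmol/h.
Outlet amounts (n = n₀ + Σ ν·ξ):
  F: 298 − 1(123.6) − 2(29.85) = 114.7
  D: 0 + 1(123.6) = 123.6
  H: 0 + 2(29.85) = 59.7
  G: 0 + 1(29.85) = 29.85

59.7 kmol/h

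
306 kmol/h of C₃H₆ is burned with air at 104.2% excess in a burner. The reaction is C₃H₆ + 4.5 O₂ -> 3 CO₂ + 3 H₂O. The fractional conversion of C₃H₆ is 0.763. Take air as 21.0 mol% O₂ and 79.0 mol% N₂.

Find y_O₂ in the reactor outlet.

0.128

Stoichiometric O₂ = 4.5 × 306 = 1377 kmol/h; O₂ fed = 1377 × 2.042 = 2812 kmol/h.
N₂ fed = 2812 × 79/21 = 10580 kmol/h.
Fuel reacted = 0.763 × 306 → ξ = 233.5 kmol/h.
Outlet (n = n₀ + ν ξ):
  C₃H₆: 306 − 1(233.5) = 72.52
  O₂: 2812 − 4.5(233.5) = 1761
  N₂: 10580 (inert)
  CO₂: 0 + 3(233.5) = 700.4
  H₂O: 0 + 3(233.5) = 700.4
Total out = 13810 kmol/h; y_O₂ = 1761 / 13810 = 0.1275.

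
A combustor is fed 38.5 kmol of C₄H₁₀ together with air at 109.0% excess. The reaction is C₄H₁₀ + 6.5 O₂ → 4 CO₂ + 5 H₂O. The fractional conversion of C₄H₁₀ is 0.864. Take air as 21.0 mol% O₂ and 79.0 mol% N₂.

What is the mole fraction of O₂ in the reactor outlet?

Stoichiometric O₂ = 6.5 × 38.5 = 250.2 kmol; O₂ fed = 250.2 × 2.090 = 523 kmol.
N₂ fed = 523 × 79/21 = 1968 kmol.
Fuel reacted = 0.864 × 38.5 → ξ = 33.26 kmol.
Outlet (n = n₀ + ν ξ):
  C₄H₁₀: 38.5 − 1(33.26) = 5.236
  O₂: 523 − 6.5(33.26) = 306.8
  N₂: 1968 (inert)
  CO₂: 0 + 4(33.26) = 133.1
  H₂O: 0 + 5(33.26) = 166.3
Total out = 2579 kmol; y_O₂ = 306.8 / 2579 = 0.119.

0.119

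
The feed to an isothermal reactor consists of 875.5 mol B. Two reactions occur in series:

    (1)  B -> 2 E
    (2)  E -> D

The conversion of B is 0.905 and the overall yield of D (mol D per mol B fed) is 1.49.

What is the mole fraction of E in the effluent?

0.168

Conversion of B: B consumed = 1ξ₁ = 0.905 × 875.5 → ξ₁ = 792.3 mol.
Yield of D: 1ξ₂ / 875.5 = 1.49 → ξ₂ = 1304 mol.
Outlet amounts (n = n₀ + Σ ν·ξ):
  B: 875.5 − 1(792.3) = 83.17
  E: 0 + 2(792.3) − 1(1304) = 280.2
  D: 0 + 1(1304) = 1304
Total out = 1668 mol; y_E = 280.2 / 1668 = 0.168.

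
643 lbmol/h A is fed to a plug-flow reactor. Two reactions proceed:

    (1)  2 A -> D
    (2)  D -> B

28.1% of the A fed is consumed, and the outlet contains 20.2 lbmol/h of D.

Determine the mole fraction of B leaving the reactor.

0.127

Conversion of A: A consumed = 2ξ₁ = 0.281 × 643 → ξ₁ = 90.34 lbmol/h.
D balance: n_D = 0 + 1ξ₁ − 1ξ₂ = 20.2 → ξ₂ = (1·90.34 − 20.2)/1 = 70.14 lbmol/h.
Outlet amounts (n = n₀ + Σ ν·ξ):
  A: 643 − 2(90.34) = 462.3
  D: 0 + 1(90.34) − 1(70.14) = 20.2
  B: 0 + 1(70.14) = 70.14
Total out = 552.7 lbmol/h; y_B = 70.14 / 552.7 = 0.1269.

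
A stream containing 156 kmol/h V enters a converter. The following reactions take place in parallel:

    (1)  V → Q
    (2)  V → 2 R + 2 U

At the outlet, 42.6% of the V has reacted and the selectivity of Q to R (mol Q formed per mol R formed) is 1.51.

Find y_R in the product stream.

0.161

Conversion of V: V consumed = 0.426 × 156 = 66.46 kmol/h = 1ξ₁ + 1ξ₂.
Selectivity: 1ξ₁ / (2ξ₂) = 1.51 → ξ₁ = 3.02 ξ₂.
Substitute: (1·3.02 + 1) ξ₂ = 66.46 → ξ₂ = 16.53 kmol/h, ξ₁ = 49.92 kmol/h.
Outlet amounts (n = n₀ + Σ ν·ξ):
  V: 156 − 1(49.92) − 1(16.53) = 89.54
  Q: 0 + 1(49.92) = 49.92
  R: 0 + 2(16.53) = 33.06
  U: 0 + 2(16.53) = 33.06
Total out = 205.6 kmol/h; y_R = 33.06 / 205.6 = 0.1608.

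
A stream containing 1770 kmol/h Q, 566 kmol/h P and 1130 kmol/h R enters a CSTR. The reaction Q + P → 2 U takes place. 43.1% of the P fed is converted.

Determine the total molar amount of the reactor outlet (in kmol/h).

P reacted = 0.431 × 566 = 243.9 kmol/h; ν_P = −1, so ξ = 243.9/1 = 243.9 kmol/h.
Outlet amounts (n = n₀ + ν ξ):
  Q: 1770 − 1(243.9) = 1526
  P: 566 − 1(243.9) = 322.1
  U: 0 + 2(243.9) = 487.9
  R: 1130 (inert)
Total out = 1526 + 322.1 + 487.9 + 1130 = 3466 kmol/h.

3470 kmol/h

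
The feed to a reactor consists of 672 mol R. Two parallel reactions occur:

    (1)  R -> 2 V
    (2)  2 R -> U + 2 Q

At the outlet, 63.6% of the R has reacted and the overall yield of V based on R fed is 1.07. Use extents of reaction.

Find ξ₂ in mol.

ξ₂ = 33.9 mol

Yield of V: 2ξ₁ / 672 = 1.07 → ξ₁ = 359.5 mol.
Conversion of R: 1ξ₁ + 2ξ₂ = 0.636 × 672 = 427.4 → ξ₂ = 33.94 mol.
Outlet amounts (n = n₀ + Σ ν·ξ):
  R: 672 − 1(359.5) − 2(33.94) = 244.6
  V: 0 + 2(359.5) = 719
  U: 0 + 1(33.94) = 33.94
  Q: 0 + 2(33.94) = 67.87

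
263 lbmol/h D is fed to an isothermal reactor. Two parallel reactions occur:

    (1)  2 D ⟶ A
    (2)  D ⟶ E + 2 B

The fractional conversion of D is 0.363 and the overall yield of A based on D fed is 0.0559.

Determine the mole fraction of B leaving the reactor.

0.347

Yield of A: 1ξ₁ / 263 = 0.0559 → ξ₁ = 14.7 lbmol/h.
Conversion of D: 2ξ₁ + 1ξ₂ = 0.363 × 263 = 95.47 → ξ₂ = 66.07 lbmol/h.
Outlet amounts (n = n₀ + Σ ν·ξ):
  D: 263 − 2(14.7) − 1(66.07) = 167.5
  A: 0 + 1(14.7) = 14.7
  E: 0 + 1(66.07) = 66.07
  B: 0 + 2(66.07) = 132.1
Total out = 380.4 lbmol/h; y_B = 132.1 / 380.4 = 0.3473.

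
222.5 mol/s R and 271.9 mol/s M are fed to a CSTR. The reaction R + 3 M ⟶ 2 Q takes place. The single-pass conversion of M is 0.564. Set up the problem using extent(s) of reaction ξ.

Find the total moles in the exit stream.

392 mol/s

M reacted = 0.564 × 271.9 = 153.4 mol/s; ν_M = −3, so ξ = 153.4/3 = 51.12 mol/s.
Outlet amounts (n = n₀ + ν ξ):
  R: 222.5 − 1(51.12) = 171.4
  M: 271.9 − 3(51.12) = 118.5
  Q: 0 + 2(51.12) = 102.2
Total out = 171.4 + 118.5 + 102.2 = 392.2 mol/s.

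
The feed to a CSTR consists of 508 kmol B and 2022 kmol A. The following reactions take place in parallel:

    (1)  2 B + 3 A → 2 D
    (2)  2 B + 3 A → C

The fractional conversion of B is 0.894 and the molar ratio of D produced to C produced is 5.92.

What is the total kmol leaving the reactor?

Conversion of B: B consumed = 0.894 × 508 = 454.2 kmol = 2ξ₁ + 2ξ₂.
Selectivity: 2ξ₁ / (1ξ₂) = 5.92 → ξ₁ = 2.96 ξ₂.
Substitute: (2·2.96 + 2) ξ₂ = 454.2 → ξ₂ = 57.34 kmol, ξ₁ = 169.7 kmol.
Outlet amounts (n = n₀ + Σ ν·ξ):
  B: 508 − 2(169.7) − 2(57.34) = 53.85
  A: 2022 − 3(169.7) − 3(57.34) = 1341
  D: 0 + 2(169.7) = 339.5
  C: 0 + 1(57.34) = 57.34
Total out = 53.85 + 1341 + 339.5 + 57.34 = 1791 kmol.

1790 kmol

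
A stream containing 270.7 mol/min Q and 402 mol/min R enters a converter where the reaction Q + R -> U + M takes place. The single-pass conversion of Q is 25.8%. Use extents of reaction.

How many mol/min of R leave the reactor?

Q reacted = 0.258 × 270.7 = 69.84 mol/min; ν_Q = −1, so ξ = 69.84/1 = 69.84 mol/min.
Outlet amounts (n = n₀ + ν ξ):
  Q: 270.7 − 1(69.84) = 200.9
  R: 402 − 1(69.84) = 332.2
  U: 0 + 1(69.84) = 69.84
  M: 0 + 1(69.84) = 69.84

332 mol/min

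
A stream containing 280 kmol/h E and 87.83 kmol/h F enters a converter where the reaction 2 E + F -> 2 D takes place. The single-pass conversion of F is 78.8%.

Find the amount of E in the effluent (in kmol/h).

142 kmol/h

F reacted = 0.788 × 87.83 = 69.21 kmol/h; ν_F = −1, so ξ = 69.21/1 = 69.21 kmol/h.
Outlet amounts (n = n₀ + ν ξ):
  E: 280 − 2(69.21) = 141.6
  F: 87.83 − 1(69.21) = 18.62
  D: 0 + 2(69.21) = 138.4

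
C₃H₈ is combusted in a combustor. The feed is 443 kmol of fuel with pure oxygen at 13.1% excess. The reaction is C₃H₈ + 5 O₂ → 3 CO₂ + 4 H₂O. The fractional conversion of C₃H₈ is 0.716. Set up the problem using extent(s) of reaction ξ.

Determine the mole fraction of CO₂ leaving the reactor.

0.291

Stoichiometric O₂ = 5 × 443 = 2215 kmol; O₂ fed = 2215 × 1.131 = 2505 kmol.
Fuel reacted = 0.716 × 443 → ξ = 317.2 kmol.
Outlet (n = n₀ + ν ξ):
  C₃H₈: 443 − 1(317.2) = 125.8
  O₂: 2505 − 5(317.2) = 919.2
  CO₂: 0 + 3(317.2) = 951.6
  H₂O: 0 + 4(317.2) = 1269
Total out = 3265 kmol; y_CO₂ = 951.6 / 3265 = 0.2914.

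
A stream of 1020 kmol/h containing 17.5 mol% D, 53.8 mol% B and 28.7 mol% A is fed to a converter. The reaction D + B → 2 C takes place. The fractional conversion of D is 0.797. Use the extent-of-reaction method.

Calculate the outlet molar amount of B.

406 kmol/h

D reacted = 0.797 × 178.5 = 142.3 kmol/h; ν_D = −1, so ξ = 142.3/1 = 142.3 kmol/h.
Outlet amounts (n = n₀ + ν ξ):
  D: 178.5 − 1(142.3) = 36.24
  B: 548.8 − 1(142.3) = 406.5
  C: 0 + 2(142.3) = 284.5
  A: 292.7 (inert)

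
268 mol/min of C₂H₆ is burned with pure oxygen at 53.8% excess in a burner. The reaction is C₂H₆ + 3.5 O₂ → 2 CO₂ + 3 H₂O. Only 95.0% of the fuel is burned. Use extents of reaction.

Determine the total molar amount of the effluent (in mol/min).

Stoichiometric O₂ = 3.5 × 268 = 938 mol/min; O₂ fed = 938 × 1.538 = 1443 mol/min.
Fuel reacted = 0.95 × 268 → ξ = 254.6 mol/min.
Outlet (n = n₀ + ν ξ):
  C₂H₆: 268 − 1(254.6) = 13.4
  O₂: 1443 − 3.5(254.6) = 551.5
  CO₂: 0 + 2(254.6) = 509.2
  H₂O: 0 + 3(254.6) = 763.8
Total out = 13.4 + 551.5 + 509.2 + 763.8 = 1838 mol/min.

1840 mol/min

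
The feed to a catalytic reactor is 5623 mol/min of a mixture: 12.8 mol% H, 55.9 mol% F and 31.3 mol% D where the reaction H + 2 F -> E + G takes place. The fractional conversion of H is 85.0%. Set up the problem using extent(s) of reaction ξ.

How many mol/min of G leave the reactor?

612 mol/min

H reacted = 0.85 × 719.7 = 611.8 mol/min; ν_H = −1, so ξ = 611.8/1 = 611.8 mol/min.
Outlet amounts (n = n₀ + ν ξ):
  H: 719.7 − 1(611.8) = 108
  F: 3143 − 2(611.8) = 1920
  E: 0 + 1(611.8) = 611.8
  G: 0 + 1(611.8) = 611.8
  D: 1760 (inert)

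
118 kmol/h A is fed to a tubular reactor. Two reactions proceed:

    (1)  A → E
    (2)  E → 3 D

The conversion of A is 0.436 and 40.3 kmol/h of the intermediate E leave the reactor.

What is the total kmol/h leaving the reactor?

Conversion of A: A consumed = 1ξ₁ = 0.436 × 118 → ξ₁ = 51.45 kmol/h.
E balance: n_E = 0 + 1ξ₁ − 1ξ₂ = 40.3 → ξ₂ = (1·51.45 − 40.3)/1 = 11.15 kmol/h.
Outlet amounts (n = n₀ + Σ ν·ξ):
  A: 118 − 1(51.45) = 66.55
  E: 0 + 1(51.45) − 1(11.15) = 40.3
  D: 0 + 3(11.15) = 33.44
Total out = 66.55 + 40.3 + 33.44 = 140.3 kmol/h.

140 kmol/h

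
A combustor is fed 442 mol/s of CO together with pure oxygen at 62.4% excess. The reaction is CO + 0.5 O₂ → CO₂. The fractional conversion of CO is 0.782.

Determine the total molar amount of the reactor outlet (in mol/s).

Stoichiometric O₂ = 0.5 × 442 = 221 mol/s; O₂ fed = 221 × 1.624 = 358.9 mol/s.
Fuel reacted = 0.782 × 442 → ξ = 345.6 mol/s.
Outlet (n = n₀ + ν ξ):
  CO: 442 − 1(345.6) = 96.36
  O₂: 358.9 − 0.5(345.6) = 186.1
  CO₂: 0 + 1(345.6) = 345.6
Total out = 96.36 + 186.1 + 345.6 = 628.1 mol/s.

628 mol/s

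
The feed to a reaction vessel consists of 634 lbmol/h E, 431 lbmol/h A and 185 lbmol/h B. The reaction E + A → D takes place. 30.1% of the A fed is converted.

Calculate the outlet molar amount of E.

A reacted = 0.301 × 431 = 129.7 lbmol/h; ν_A = −1, so ξ = 129.7/1 = 129.7 lbmol/h.
Outlet amounts (n = n₀ + ν ξ):
  E: 634 − 1(129.7) = 504.3
  A: 431 − 1(129.7) = 301.3
  D: 0 + 1(129.7) = 129.7
  B: 185 (inert)

504 lbmol/h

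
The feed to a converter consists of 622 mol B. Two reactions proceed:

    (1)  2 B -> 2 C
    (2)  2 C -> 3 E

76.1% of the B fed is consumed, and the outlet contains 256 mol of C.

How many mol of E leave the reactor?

326 mol

Conversion of B: B consumed = 2ξ₁ = 0.761 × 622 → ξ₁ = 236.7 mol.
C balance: n_C = 0 + 2ξ₁ − 2ξ₂ = 256 → ξ₂ = (2·236.7 − 256)/2 = 108.7 mol.
Outlet amounts (n = n₀ + Σ ν·ξ):
  B: 622 − 2(236.7) = 148.7
  C: 0 + 2(236.7) − 2(108.7) = 256
  E: 0 + 3(108.7) = 326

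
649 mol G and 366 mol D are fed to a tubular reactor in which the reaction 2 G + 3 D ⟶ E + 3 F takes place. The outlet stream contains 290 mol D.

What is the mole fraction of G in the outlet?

For D: n = n₀ − 3ξ → 290 = 366 − 3ξ, giving ξ = 25.33 mol.
Outlet amounts (n = n₀ + ν ξ):
  G: 649 − 2(25.33) = 598.3
  D: 366 − 3(25.33) = 290
  E: 0 + 1(25.33) = 25.33
  F: 0 + 3(25.33) = 76
Total out = 989.7 mol; y_G = 598.3 / 989.7 = 0.6046.

0.605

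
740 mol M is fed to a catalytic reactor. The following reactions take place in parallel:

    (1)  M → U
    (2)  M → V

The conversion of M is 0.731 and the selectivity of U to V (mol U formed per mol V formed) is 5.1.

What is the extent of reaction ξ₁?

Conversion of M: M consumed = 0.731 × 740 = 540.9 mol = 1ξ₁ + 1ξ₂.
Selectivity: 1ξ₁ / (1ξ₂) = 5.1 → ξ₁ = 5.1 ξ₂.
Substitute: (1·5.1 + 1) ξ₂ = 540.9 → ξ₂ = 88.68 mol, ξ₁ = 452.3 mol.
Outlet amounts (n = n₀ + Σ ν·ξ):
  M: 740 − 1(452.3) − 1(88.68) = 199.1
  U: 0 + 1(452.3) = 452.3
  V: 0 + 1(88.68) = 88.68

ξ₁ = 452 mol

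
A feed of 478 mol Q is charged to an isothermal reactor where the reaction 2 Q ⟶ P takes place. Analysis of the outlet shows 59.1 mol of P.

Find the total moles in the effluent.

For P: n = n₀ + 1ξ → 59.1 = 0 + 1ξ, giving ξ = 59.1 mol.
Outlet amounts (n = n₀ + ν ξ):
  Q: 478 − 2(59.1) = 359.8
  P: 0 + 1(59.1) = 59.1
Total out = 359.8 + 59.1 = 418.9 mol.

419 mol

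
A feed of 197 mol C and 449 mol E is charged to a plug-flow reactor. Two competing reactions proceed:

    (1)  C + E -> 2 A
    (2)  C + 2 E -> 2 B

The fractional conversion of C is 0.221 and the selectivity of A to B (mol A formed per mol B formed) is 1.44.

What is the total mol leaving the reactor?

628 mol

Conversion of C: C consumed = 0.221 × 197 = 43.54 mol = 1ξ₁ + 1ξ₂.
Selectivity: 2ξ₁ / (2ξ₂) = 1.44 → ξ₁ = 1.44 ξ₂.
Substitute: (1·1.44 + 1) ξ₂ = 43.54 → ξ₂ = 17.84 mol, ξ₁ = 25.69 mol.
Outlet amounts (n = n₀ + Σ ν·ξ):
  C: 197 − 1(25.69) − 1(17.84) = 153.5
  E: 449 − 1(25.69) − 2(17.84) = 387.6
  A: 0 + 2(25.69) = 51.39
  B: 0 + 2(17.84) = 35.69
Total out = 153.5 + 387.6 + 51.39 + 35.69 = 628.2 mol.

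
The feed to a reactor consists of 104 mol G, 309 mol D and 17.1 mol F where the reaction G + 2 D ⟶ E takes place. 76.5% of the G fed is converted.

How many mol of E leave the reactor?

79.6 mol

G reacted = 0.765 × 104 = 79.56 mol; ν_G = −1, so ξ = 79.56/1 = 79.56 mol.
Outlet amounts (n = n₀ + ν ξ):
  G: 104 − 1(79.56) = 24.44
  D: 309 − 2(79.56) = 149.9
  E: 0 + 1(79.56) = 79.56
  F: 17.1 (inert)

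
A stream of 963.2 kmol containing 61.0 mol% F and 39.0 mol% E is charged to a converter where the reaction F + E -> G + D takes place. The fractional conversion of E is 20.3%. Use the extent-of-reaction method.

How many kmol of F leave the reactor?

E reacted = 0.203 × 375.6 = 76.26 kmol; ν_E = −1, so ξ = 76.26/1 = 76.26 kmol.
Outlet amounts (n = n₀ + ν ξ):
  F: 587.6 − 1(76.26) = 511.3
  E: 375.6 − 1(76.26) = 299.4
  G: 0 + 1(76.26) = 76.26
  D: 0 + 1(76.26) = 76.26

511 kmol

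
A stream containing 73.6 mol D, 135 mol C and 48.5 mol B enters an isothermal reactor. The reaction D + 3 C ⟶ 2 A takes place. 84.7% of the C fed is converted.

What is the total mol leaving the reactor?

C reacted = 0.847 × 135 = 114.3 mol; ν_C = −3, so ξ = 114.3/3 = 38.12 mol.
Outlet amounts (n = n₀ + ν ξ):
  D: 73.6 − 1(38.12) = 35.48
  C: 135 − 3(38.12) = 20.66
  A: 0 + 2(38.12) = 76.23
  B: 48.5 (inert)
Total out = 35.48 + 20.66 + 76.23 + 48.5 = 180.9 mol.

181 mol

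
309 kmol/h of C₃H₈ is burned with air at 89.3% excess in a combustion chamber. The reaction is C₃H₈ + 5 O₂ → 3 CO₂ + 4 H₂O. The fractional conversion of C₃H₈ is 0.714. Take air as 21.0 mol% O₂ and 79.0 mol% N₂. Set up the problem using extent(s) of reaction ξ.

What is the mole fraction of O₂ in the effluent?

0.126

Stoichiometric O₂ = 5 × 309 = 1545 kmol/h; O₂ fed = 1545 × 1.893 = 2925 kmol/h.
N₂ fed = 2925 × 79/21 = 11000 kmol/h.
Fuel reacted = 0.714 × 309 → ξ = 220.6 kmol/h.
Outlet (n = n₀ + ν ξ):
  C₃H₈: 309 − 1(220.6) = 88.37
  O₂: 2925 − 5(220.6) = 1822
  N₂: 11000 (inert)
  CO₂: 0 + 3(220.6) = 661.9
  H₂O: 0 + 4(220.6) = 882.5
Total out = 14460 kmol/h; y_O₂ = 1822 / 14460 = 0.126.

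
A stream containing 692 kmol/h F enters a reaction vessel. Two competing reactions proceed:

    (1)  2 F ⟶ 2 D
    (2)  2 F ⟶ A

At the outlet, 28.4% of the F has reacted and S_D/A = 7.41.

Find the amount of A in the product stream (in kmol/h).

Conversion of F: F consumed = 0.284 × 692 = 196.5 kmol/h = 2ξ₁ + 2ξ₂.
Selectivity: 2ξ₁ / (1ξ₂) = 7.41 → ξ₁ = 3.705 ξ₂.
Substitute: (2·3.705 + 2) ξ₂ = 196.5 → ξ₂ = 20.89 kmol/h, ξ₁ = 77.38 kmol/h.
Outlet amounts (n = n₀ + Σ ν·ξ):
  F: 692 − 2(77.38) − 2(20.89) = 495.5
  D: 0 + 2(77.38) = 154.8
  A: 0 + 1(20.89) = 20.89

20.9 kmol/h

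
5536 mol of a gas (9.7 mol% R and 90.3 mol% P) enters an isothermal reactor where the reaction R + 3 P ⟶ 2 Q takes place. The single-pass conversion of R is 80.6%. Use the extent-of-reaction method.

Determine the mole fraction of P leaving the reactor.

R reacted = 0.806 × 537 = 432.8 mol; ν_R = −1, so ξ = 432.8/1 = 432.8 mol.
Outlet amounts (n = n₀ + ν ξ):
  R: 537 − 1(432.8) = 104.2
  P: 4999 − 3(432.8) = 3701
  Q: 0 + 2(432.8) = 865.6
Total out = 4670 mol; y_P = 3701 / 4670 = 0.7923.

0.792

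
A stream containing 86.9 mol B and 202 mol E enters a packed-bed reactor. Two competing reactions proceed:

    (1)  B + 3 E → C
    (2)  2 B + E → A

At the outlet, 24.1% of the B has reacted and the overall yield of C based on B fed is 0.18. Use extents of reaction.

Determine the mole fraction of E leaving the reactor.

0.644

Yield of C: 1ξ₁ / 86.9 = 0.18 → ξ₁ = 15.64 mol.
Conversion of B: 1ξ₁ + 2ξ₂ = 0.241 × 86.9 = 20.94 → ξ₂ = 2.65 mol.
Outlet amounts (n = n₀ + Σ ν·ξ):
  B: 86.9 − 1(15.64) − 2(2.65) = 65.96
  E: 202 − 3(15.64) − 1(2.65) = 152.4
  C: 0 + 1(15.64) = 15.64
  A: 0 + 1(2.65) = 2.65
Total out = 236.7 mol; y_E = 152.4 / 236.7 = 0.644.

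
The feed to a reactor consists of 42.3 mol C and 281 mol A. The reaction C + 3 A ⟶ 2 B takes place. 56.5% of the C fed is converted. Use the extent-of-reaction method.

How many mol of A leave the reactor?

C reacted = 0.565 × 42.3 = 23.9 mol; ν_C = −1, so ξ = 23.9/1 = 23.9 mol.
Outlet amounts (n = n₀ + ν ξ):
  C: 42.3 − 1(23.9) = 18.4
  A: 281 − 3(23.9) = 209.3
  B: 0 + 2(23.9) = 47.8

209 mol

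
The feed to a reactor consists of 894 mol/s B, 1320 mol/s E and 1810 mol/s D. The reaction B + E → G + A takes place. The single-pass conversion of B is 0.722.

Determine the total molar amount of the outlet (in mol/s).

4020 mol/s

B reacted = 0.722 × 894 = 645.5 mol/s; ν_B = −1, so ξ = 645.5/1 = 645.5 mol/s.
Outlet amounts (n = n₀ + ν ξ):
  B: 894 − 1(645.5) = 248.5
  E: 1320 − 1(645.5) = 674.5
  G: 0 + 1(645.5) = 645.5
  A: 0 + 1(645.5) = 645.5
  D: 1810 (inert)
Total out = 248.5 + 674.5 + 645.5 + 645.5 + 1810 = 4024 mol/s.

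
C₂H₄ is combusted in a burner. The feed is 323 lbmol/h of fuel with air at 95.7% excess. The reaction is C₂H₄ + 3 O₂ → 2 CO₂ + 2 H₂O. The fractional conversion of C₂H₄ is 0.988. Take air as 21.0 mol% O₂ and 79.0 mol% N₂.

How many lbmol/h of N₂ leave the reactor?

7130 lbmol/h

Stoichiometric O₂ = 3 × 323 = 969 lbmol/h; O₂ fed = 969 × 1.957 = 1896 lbmol/h.
N₂ fed = 1896 × 79/21 = 7134 lbmol/h.
Fuel reacted = 0.988 × 323 → ξ = 319.1 lbmol/h.
Outlet (n = n₀ + ν ξ):
  C₂H₄: 323 − 1(319.1) = 3.876
  O₂: 1896 − 3(319.1) = 939
  N₂: 7134 (inert)
  CO₂: 0 + 2(319.1) = 638.2
  H₂O: 0 + 2(319.1) = 638.2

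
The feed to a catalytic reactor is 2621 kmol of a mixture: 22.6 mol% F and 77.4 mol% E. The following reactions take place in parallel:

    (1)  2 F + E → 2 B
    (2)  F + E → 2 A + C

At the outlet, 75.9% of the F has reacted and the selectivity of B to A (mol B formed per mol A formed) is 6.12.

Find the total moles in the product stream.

Conversion of F: F consumed = 0.759 × 592.3 = 449.6 kmol = 2ξ₁ + 1ξ₂.
Selectivity: 2ξ₁ / (2ξ₂) = 6.12 → ξ₁ = 6.12 ξ₂.
Substitute: (2·6.12 + 1) ξ₂ = 449.6 → ξ₂ = 33.96 kmol, ξ₁ = 207.8 kmol.
Outlet amounts (n = n₀ + Σ ν·ξ):
  F: 592.3 − 2(207.8) − 1(33.96) = 142.8
  E: 2029 − 1(207.8) − 1(33.96) = 1787
  B: 0 + 2(207.8) = 415.6
  A: 0 + 2(33.96) = 67.91
  C: 0 + 1(33.96) = 33.96
Total out = 142.8 + 1787 + 415.6 + 67.91 + 33.96 = 2447 kmol.

2450 kmol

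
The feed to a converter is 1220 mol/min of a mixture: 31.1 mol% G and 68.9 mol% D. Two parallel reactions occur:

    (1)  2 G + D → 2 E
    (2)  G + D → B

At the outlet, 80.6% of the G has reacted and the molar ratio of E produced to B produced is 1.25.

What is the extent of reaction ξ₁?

Conversion of G: G consumed = 0.806 × 379.4 = 305.8 mol/min = 2ξ₁ + 1ξ₂.
Selectivity: 2ξ₁ / (1ξ₂) = 1.25 → ξ₁ = 0.625 ξ₂.
Substitute: (2·0.625 + 1) ξ₂ = 305.8 → ξ₂ = 135.9 mol/min, ξ₁ = 84.95 mol/min.
Outlet amounts (n = n₀ + Σ ν·ξ):
  G: 379.4 − 2(84.95) − 1(135.9) = 73.61
  D: 840.6 − 1(84.95) − 1(135.9) = 619.7
  E: 0 + 2(84.95) = 169.9
  B: 0 + 1(135.9) = 135.9

ξ₁ = 84.9 mol/min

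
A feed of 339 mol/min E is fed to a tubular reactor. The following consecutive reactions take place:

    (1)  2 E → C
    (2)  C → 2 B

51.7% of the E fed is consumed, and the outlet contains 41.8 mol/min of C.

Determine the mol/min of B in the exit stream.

Conversion of E: E consumed = 2ξ₁ = 0.517 × 339 → ξ₁ = 87.63 mol/min.
C balance: n_C = 0 + 1ξ₁ − 1ξ₂ = 41.8 → ξ₂ = (1·87.63 − 41.8)/1 = 45.83 mol/min.
Outlet amounts (n = n₀ + Σ ν·ξ):
  E: 339 − 2(87.63) = 163.7
  C: 0 + 1(87.63) − 1(45.83) = 41.8
  B: 0 + 2(45.83) = 91.66

91.7 mol/min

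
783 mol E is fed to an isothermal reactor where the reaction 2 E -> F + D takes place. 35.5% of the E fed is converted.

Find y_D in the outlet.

0.177

E reacted = 0.355 × 783 = 278 mol; ν_E = −2, so ξ = 278/2 = 139 mol.
Outlet amounts (n = n₀ + ν ξ):
  E: 783 − 2(139) = 505
  F: 0 + 1(139) = 139
  D: 0 + 1(139) = 139
Total out = 783 mol; y_D = 139 / 783 = 0.1775.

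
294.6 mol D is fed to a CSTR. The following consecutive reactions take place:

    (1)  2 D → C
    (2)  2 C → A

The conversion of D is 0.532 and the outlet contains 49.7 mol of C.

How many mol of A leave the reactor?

14.3 mol

Conversion of D: D consumed = 2ξ₁ = 0.532 × 294.6 → ξ₁ = 78.36 mol.
C balance: n_C = 0 + 1ξ₁ − 2ξ₂ = 49.7 → ξ₂ = (1·78.36 − 49.7)/2 = 14.33 mol.
Outlet amounts (n = n₀ + Σ ν·ξ):
  D: 294.6 − 2(78.36) = 137.9
  C: 0 + 1(78.36) − 2(14.33) = 49.7
  A: 0 + 1(14.33) = 14.33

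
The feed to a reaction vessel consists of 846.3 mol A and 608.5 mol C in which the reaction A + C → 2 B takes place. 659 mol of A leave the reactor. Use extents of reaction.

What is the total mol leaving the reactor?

1450 mol

For A: n = n₀ − 1ξ → 659 = 846.3 − 1ξ, giving ξ = 187.3 mol.
Outlet amounts (n = n₀ + ν ξ):
  A: 846.3 − 1(187.3) = 659
  C: 608.5 − 1(187.3) = 421.2
  B: 0 + 2(187.3) = 374.6
Total out = 659 + 421.2 + 374.6 = 1455 mol.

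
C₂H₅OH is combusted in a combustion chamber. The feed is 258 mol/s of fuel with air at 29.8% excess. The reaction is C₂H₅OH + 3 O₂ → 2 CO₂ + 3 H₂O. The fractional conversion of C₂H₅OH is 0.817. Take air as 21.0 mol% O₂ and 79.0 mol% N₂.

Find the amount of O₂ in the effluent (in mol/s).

Stoichiometric O₂ = 3 × 258 = 774 mol/s; O₂ fed = 774 × 1.298 = 1005 mol/s.
N₂ fed = 1005 × 79/21 = 3779 mol/s.
Fuel reacted = 0.817 × 258 → ξ = 210.8 mol/s.
Outlet (n = n₀ + ν ξ):
  C₂H₅OH: 258 − 1(210.8) = 47.21
  O₂: 1005 − 3(210.8) = 372.3
  N₂: 3779 (inert)
  CO₂: 0 + 2(210.8) = 421.6
  H₂O: 0 + 3(210.8) = 632.4

372 mol/s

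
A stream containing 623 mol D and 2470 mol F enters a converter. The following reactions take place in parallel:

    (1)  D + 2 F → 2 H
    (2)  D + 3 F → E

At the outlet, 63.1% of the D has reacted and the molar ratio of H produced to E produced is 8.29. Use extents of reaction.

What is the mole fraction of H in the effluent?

0.249

Conversion of D: D consumed = 0.631 × 623 = 393.1 mol = 1ξ₁ + 1ξ₂.
Selectivity: 2ξ₁ / (1ξ₂) = 8.29 → ξ₁ = 4.145 ξ₂.
Substitute: (1·4.145 + 1) ξ₂ = 393.1 → ξ₂ = 76.41 mol, ξ₁ = 316.7 mol.
Outlet amounts (n = n₀ + Σ ν·ξ):
  D: 623 − 1(316.7) − 1(76.41) = 229.9
  F: 2470 − 2(316.7) − 3(76.41) = 1607
  H: 0 + 2(316.7) = 633.4
  E: 0 + 1(76.41) = 76.41
Total out = 2547 mol; y_H = 633.4 / 2547 = 0.2487.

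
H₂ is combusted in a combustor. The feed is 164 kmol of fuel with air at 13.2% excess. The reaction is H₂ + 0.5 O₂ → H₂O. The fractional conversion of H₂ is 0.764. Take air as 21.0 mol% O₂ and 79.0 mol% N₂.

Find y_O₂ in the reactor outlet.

0.0555

Stoichiometric O₂ = 0.5 × 164 = 82 kmol; O₂ fed = 82 × 1.132 = 92.82 kmol.
N₂ fed = 92.82 × 79/21 = 349.2 kmol.
Fuel reacted = 0.764 × 164 → ξ = 125.3 kmol.
Outlet (n = n₀ + ν ξ):
  H₂: 164 − 1(125.3) = 38.7
  O₂: 92.82 − 0.5(125.3) = 30.18
  N₂: 349.2 (inert)
  H₂O: 0 + 1(125.3) = 125.3
Total out = 543.4 kmol; y_O₂ = 30.18 / 543.4 = 0.05553.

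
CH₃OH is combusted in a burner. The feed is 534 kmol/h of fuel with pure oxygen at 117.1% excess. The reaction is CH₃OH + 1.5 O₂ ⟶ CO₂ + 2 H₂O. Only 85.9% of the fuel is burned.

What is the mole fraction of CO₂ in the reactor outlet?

0.183

Stoichiometric O₂ = 1.5 × 534 = 801 kmol/h; O₂ fed = 801 × 2.171 = 1739 kmol/h.
Fuel reacted = 0.859 × 534 → ξ = 458.7 kmol/h.
Outlet (n = n₀ + ν ξ):
  CH₃OH: 534 − 1(458.7) = 75.29
  O₂: 1739 − 1.5(458.7) = 1051
  CO₂: 0 + 1(458.7) = 458.7
  H₂O: 0 + 2(458.7) = 917.4
Total out = 2502 kmol/h; y_CO₂ = 458.7 / 2502 = 0.1833.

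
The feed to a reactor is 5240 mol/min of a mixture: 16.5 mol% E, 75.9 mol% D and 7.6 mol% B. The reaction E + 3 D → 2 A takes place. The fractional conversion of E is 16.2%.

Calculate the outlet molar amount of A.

E reacted = 0.162 × 864.6 = 140.1 mol/min; ν_E = −1, so ξ = 140.1/1 = 140.1 mol/min.
Outlet amounts (n = n₀ + ν ξ):
  E: 864.6 − 1(140.1) = 724.5
  D: 3977 − 3(140.1) = 3557
  A: 0 + 2(140.1) = 280.1
  B: 398.2 (inert)

280 mol/min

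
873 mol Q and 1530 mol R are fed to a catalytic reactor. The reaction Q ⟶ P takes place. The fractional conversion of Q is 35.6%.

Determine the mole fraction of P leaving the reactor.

0.129

Q reacted = 0.356 × 873 = 310.8 mol; ν_Q = −1, so ξ = 310.8/1 = 310.8 mol.
Outlet amounts (n = n₀ + ν ξ):
  Q: 873 − 1(310.8) = 562.2
  P: 0 + 1(310.8) = 310.8
  R: 1530 (inert)
Total out = 2403 mol; y_P = 310.8 / 2403 = 0.1293.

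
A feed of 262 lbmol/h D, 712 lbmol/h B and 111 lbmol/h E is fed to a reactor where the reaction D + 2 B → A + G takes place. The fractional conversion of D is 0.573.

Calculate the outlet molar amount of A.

150 lbmol/h

D reacted = 0.573 × 262 = 150.1 lbmol/h; ν_D = −1, so ξ = 150.1/1 = 150.1 lbmol/h.
Outlet amounts (n = n₀ + ν ξ):
  D: 262 − 1(150.1) = 111.9
  B: 712 − 2(150.1) = 411.7
  A: 0 + 1(150.1) = 150.1
  G: 0 + 1(150.1) = 150.1
  E: 111 (inert)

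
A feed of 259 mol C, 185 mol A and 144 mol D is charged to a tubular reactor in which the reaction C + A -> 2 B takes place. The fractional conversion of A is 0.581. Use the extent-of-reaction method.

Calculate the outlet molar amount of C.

152 mol

A reacted = 0.581 × 185 = 107.5 mol; ν_A = −1, so ξ = 107.5/1 = 107.5 mol.
Outlet amounts (n = n₀ + ν ξ):
  C: 259 − 1(107.5) = 151.5
  A: 185 − 1(107.5) = 77.52
  B: 0 + 2(107.5) = 215
  D: 144 (inert)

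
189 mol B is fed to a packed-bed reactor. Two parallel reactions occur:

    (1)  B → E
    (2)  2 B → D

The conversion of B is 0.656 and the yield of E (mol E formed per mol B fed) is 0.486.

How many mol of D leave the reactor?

16.1 mol

Yield of E: 1ξ₁ / 189 = 0.486 → ξ₁ = 91.85 mol.
Conversion of B: 1ξ₁ + 2ξ₂ = 0.656 × 189 = 124 → ξ₂ = 16.07 mol.
Outlet amounts (n = n₀ + Σ ν·ξ):
  B: 189 − 1(91.85) − 2(16.07) = 65.02
  E: 0 + 1(91.85) = 91.85
  D: 0 + 1(16.07) = 16.07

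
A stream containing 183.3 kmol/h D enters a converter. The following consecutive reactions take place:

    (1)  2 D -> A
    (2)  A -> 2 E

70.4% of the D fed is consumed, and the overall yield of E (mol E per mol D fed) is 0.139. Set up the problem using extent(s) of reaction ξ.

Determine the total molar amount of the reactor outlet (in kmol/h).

132 kmol/h

Conversion of D: D consumed = 2ξ₁ = 0.704 × 183.3 → ξ₁ = 64.52 kmol/h.
Yield of E: 2ξ₂ / 183.3 = 0.139 → ξ₂ = 12.74 kmol/h.
Outlet amounts (n = n₀ + Σ ν·ξ):
  D: 183.3 − 2(64.52) = 54.26
  A: 0 + 1(64.52) − 1(12.74) = 51.78
  E: 0 + 2(12.74) = 25.48
Total out = 54.26 + 51.78 + 25.48 = 131.5 kmol/h.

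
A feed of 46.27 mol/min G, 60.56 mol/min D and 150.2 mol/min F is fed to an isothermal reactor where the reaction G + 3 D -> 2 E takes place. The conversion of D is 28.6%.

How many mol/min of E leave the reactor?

D reacted = 0.286 × 60.56 = 17.32 mol/min; ν_D = −3, so ξ = 17.32/3 = 5.773 mol/min.
Outlet amounts (n = n₀ + ν ξ):
  G: 46.27 − 1(5.773) = 40.5
  D: 60.56 − 3(5.773) = 43.24
  E: 0 + 2(5.773) = 11.55
  F: 150.2 (inert)

11.5 mol/min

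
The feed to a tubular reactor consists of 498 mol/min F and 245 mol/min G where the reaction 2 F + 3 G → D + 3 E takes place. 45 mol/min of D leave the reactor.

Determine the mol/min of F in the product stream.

408 mol/min

For D: n = n₀ + 1ξ → 45 = 0 + 1ξ, giving ξ = 45 mol/min.
Outlet amounts (n = n₀ + ν ξ):
  F: 498 − 2(45) = 408
  G: 245 − 3(45) = 110
  D: 0 + 1(45) = 45
  E: 0 + 3(45) = 135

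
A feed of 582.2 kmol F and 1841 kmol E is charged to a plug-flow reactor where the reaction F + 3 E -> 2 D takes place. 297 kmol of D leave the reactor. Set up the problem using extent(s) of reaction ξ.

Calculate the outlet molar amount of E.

For D: n = n₀ + 2ξ → 297 = 0 + 2ξ, giving ξ = 148.5 kmol.
Outlet amounts (n = n₀ + ν ξ):
  F: 582.2 − 1(148.5) = 433.7
  E: 1841 − 3(148.5) = 1396
  D: 0 + 2(148.5) = 297

1400 kmol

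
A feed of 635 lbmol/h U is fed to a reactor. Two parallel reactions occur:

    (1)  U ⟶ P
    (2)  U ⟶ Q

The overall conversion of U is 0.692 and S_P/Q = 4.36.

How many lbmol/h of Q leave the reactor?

82 lbmol/h

Conversion of U: U consumed = 0.692 × 635 = 439.4 lbmol/h = 1ξ₁ + 1ξ₂.
Selectivity: 1ξ₁ / (1ξ₂) = 4.36 → ξ₁ = 4.36 ξ₂.
Substitute: (1·4.36 + 1) ξ₂ = 439.4 → ξ₂ = 81.98 lbmol/h, ξ₁ = 357.4 lbmol/h.
Outlet amounts (n = n₀ + Σ ν·ξ):
  U: 635 − 1(357.4) − 1(81.98) = 195.6
  P: 0 + 1(357.4) = 357.4
  Q: 0 + 1(81.98) = 81.98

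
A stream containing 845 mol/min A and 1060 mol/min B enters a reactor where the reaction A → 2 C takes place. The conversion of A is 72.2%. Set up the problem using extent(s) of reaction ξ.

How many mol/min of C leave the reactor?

1220 mol/min

A reacted = 0.722 × 845 = 610.1 mol/min; ν_A = −1, so ξ = 610.1/1 = 610.1 mol/min.
Outlet amounts (n = n₀ + ν ξ):
  A: 845 − 1(610.1) = 234.9
  C: 0 + 2(610.1) = 1220
  B: 1060 (inert)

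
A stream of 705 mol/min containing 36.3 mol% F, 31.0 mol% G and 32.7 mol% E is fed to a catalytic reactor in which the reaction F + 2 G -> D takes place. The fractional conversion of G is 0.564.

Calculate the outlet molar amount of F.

G reacted = 0.564 × 218.6 = 123.3 mol/min; ν_G = −2, so ξ = 123.3/2 = 61.63 mol/min.
Outlet amounts (n = n₀ + ν ξ):
  F: 255.9 − 1(61.63) = 194.3
  G: 218.6 − 2(61.63) = 95.29
  D: 0 + 1(61.63) = 61.63
  E: 230.5 (inert)

194 mol/min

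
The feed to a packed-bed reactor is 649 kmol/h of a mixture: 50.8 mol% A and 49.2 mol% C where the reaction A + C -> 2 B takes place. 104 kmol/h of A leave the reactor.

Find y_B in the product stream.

0.696

For A: n = n₀ − 1ξ → 104 = 329.7 − 1ξ, giving ξ = 225.7 kmol/h.
Outlet amounts (n = n₀ + ν ξ):
  A: 329.7 − 1(225.7) = 104
  C: 319.3 − 1(225.7) = 93.62
  B: 0 + 2(225.7) = 451.4
Total out = 649 kmol/h; y_B = 451.4 / 649 = 0.6955.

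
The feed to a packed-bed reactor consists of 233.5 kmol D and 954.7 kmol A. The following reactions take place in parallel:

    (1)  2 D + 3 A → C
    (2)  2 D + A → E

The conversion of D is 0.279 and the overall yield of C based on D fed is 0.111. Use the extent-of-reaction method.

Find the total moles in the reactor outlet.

Yield of C: 1ξ₁ / 233.5 = 0.111 → ξ₁ = 25.92 kmol.
Conversion of D: 2ξ₁ + 2ξ₂ = 0.279 × 233.5 = 65.15 → ξ₂ = 6.655 kmol.
Outlet amounts (n = n₀ + Σ ν·ξ):
  D: 233.5 − 2(25.92) − 2(6.655) = 168.4
  A: 954.7 − 3(25.92) − 1(6.655) = 870.3
  C: 0 + 1(25.92) = 25.92
  E: 0 + 1(6.655) = 6.655
Total out = 168.4 + 870.3 + 25.92 + 6.655 = 1071 kmol.

1070 kmol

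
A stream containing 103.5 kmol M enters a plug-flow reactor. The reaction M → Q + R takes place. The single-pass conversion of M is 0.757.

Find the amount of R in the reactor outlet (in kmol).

78.3 kmol

M reacted = 0.757 × 103.5 = 78.35 kmol; ν_M = −1, so ξ = 78.35/1 = 78.35 kmol.
Outlet amounts (n = n₀ + ν ξ):
  M: 103.5 − 1(78.35) = 25.15
  Q: 0 + 1(78.35) = 78.35
  R: 0 + 1(78.35) = 78.35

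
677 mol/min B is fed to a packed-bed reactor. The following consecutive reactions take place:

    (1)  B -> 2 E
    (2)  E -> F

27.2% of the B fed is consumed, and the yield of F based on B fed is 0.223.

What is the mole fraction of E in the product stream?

0.252

Conversion of B: B consumed = 1ξ₁ = 0.272 × 677 → ξ₁ = 184.1 mol/min.
Yield of F: 1ξ₂ / 677 = 0.223 → ξ₂ = 151 mol/min.
Outlet amounts (n = n₀ + Σ ν·ξ):
  B: 677 − 1(184.1) = 492.9
  E: 0 + 2(184.1) − 1(151) = 217.3
  F: 0 + 1(151) = 151
Total out = 861.1 mol/min; y_E = 217.3 / 861.1 = 0.2524.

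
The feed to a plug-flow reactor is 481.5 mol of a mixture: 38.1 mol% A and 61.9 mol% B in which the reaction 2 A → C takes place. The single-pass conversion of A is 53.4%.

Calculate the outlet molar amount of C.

A reacted = 0.534 × 183.5 = 97.96 mol; ν_A = −2, so ξ = 97.96/2 = 48.98 mol.
Outlet amounts (n = n₀ + ν ξ):
  A: 183.5 − 2(48.98) = 85.49
  C: 0 + 1(48.98) = 48.98
  B: 298 (inert)

49 mol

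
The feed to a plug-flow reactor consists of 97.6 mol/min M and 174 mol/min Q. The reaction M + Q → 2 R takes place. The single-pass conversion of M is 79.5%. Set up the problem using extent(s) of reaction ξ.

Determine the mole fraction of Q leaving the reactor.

M reacted = 0.795 × 97.6 = 77.59 mol/min; ν_M = −1, so ξ = 77.59/1 = 77.59 mol/min.
Outlet amounts (n = n₀ + ν ξ):
  M: 97.6 − 1(77.59) = 20.01
  Q: 174 − 1(77.59) = 96.41
  R: 0 + 2(77.59) = 155.2
Total out = 271.6 mol/min; y_Q = 96.41 / 271.6 = 0.355.

0.355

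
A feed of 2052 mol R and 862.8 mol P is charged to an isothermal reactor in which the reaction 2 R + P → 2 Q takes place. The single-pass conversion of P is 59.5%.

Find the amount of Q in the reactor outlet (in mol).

1030 mol

P reacted = 0.595 × 862.8 = 513.4 mol; ν_P = −1, so ξ = 513.4/1 = 513.4 mol.
Outlet amounts (n = n₀ + ν ξ):
  R: 2052 − 2(513.4) = 1025
  P: 862.8 − 1(513.4) = 349.4
  Q: 0 + 2(513.4) = 1027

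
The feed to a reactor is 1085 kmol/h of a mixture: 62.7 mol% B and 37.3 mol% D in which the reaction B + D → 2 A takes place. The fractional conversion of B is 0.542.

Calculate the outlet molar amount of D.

36 kmol/h

B reacted = 0.542 × 680.3 = 368.7 kmol/h; ν_B = −1, so ξ = 368.7/1 = 368.7 kmol/h.
Outlet amounts (n = n₀ + ν ξ):
  B: 680.3 − 1(368.7) = 311.6
  D: 404.7 − 1(368.7) = 35.99
  A: 0 + 2(368.7) = 737.4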